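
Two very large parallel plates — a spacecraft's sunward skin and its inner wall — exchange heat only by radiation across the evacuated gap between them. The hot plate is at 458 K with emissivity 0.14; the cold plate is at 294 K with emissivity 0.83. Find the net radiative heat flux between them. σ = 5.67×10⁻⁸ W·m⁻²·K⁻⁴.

For two infinite grey parallel plates, q = σ(T₁⁴ − T₂⁴)/(1/ε₁ + 1/ε₂ − 1).
T₁⁴ − T₂⁴ = 4.400×10¹⁰ − 7.471×10⁹ = 3.653×10¹⁰ K⁴.
1/ε₁ + 1/ε₂ − 1 = 7.143 + 1.205 − 1 = 7.348.
q = 5.67×10⁻⁸ × 3.653×10¹⁰ / 7.348.

q ≈ 282 W/m²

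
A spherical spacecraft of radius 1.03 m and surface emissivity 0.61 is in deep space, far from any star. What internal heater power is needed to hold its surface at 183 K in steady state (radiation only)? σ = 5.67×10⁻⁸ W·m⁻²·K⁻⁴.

P ≈ 517 W

P = εσ·4πr²·T⁴.
4πr² = 13.33 m²; T⁴ = 1.122×10⁹ K⁴.
P = 0.61·5.67×10⁻⁸·13.33·1.122×10⁹.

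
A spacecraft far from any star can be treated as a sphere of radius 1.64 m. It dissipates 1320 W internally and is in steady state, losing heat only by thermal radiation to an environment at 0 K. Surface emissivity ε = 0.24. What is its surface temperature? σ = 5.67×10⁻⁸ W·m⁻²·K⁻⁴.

Steady state: internal power = radiated power, P = εσA T⁴.
Radiating area A = 4πr² = 33.80 m².
T⁴ = P/(εσA) = 1320/(0.24·5.67×10⁻⁸·33.80) = 2.870×10⁹ K⁴.
T = (2.870×10⁹)^(1/4).

T ≈ 231 K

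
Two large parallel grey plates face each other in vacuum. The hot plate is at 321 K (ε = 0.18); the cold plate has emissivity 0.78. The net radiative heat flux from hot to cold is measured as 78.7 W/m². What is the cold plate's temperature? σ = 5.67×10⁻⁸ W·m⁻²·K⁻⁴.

T₂ ≈ 224 K

q = σ(T₁⁴ − T₂⁴)/(1/ε₁ + 1/ε₂ − 1); denominator = 5.838.
T₂⁴ = T₁⁴ − q·(1/ε₁+1/ε₂−1)/σ = 1.062×10¹⁰ − 78.7·5.838/5.67×10⁻⁸
    = 2.515×10⁹ K⁴.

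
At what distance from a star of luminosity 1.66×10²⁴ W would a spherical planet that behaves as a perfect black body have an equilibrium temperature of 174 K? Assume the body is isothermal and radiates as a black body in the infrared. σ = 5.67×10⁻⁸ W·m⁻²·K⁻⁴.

d ≈ 2.52×10¹⁰ m

For an isothermal black-emitting sphere, (1−a)S·πr² = σ·4πr²·T⁴ ⇒ S = 4σT⁴/(1−a).
S = 4·5.67×10⁻⁸·(174)⁴/1.00 = 207.9 W/m².
Flux falls as S = L/(4πd²), so d = √(L/(4πS)) = √(1.66×10²⁴/(4π·207.9)).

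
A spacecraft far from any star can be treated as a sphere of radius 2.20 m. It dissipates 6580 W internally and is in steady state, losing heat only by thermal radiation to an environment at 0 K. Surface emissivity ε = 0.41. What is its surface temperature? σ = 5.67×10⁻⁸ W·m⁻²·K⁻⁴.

Steady state: internal power = radiated power, P = εσA T⁴.
Radiating area A = 4πr² = 60.82 m².
T⁴ = P/(εσA) = 6580/(0.41·5.67×10⁻⁸·60.82) = 4.654×10⁹ K⁴.
T = (4.654×10⁹)^(1/4).

T ≈ 261 K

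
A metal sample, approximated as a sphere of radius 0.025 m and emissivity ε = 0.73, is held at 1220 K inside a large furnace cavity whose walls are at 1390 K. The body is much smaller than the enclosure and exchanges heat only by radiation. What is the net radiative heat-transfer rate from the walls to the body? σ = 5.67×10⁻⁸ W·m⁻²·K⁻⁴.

For a small grey body in a large enclosure: P_net = εσA(T_body⁴ − T_wall⁴).
A = 4πr² = 0.007854 m²; T_body⁴ − T_wall⁴ = 2.215×10¹² − 3.733×10¹² = -1.518×10¹² K⁴.
|P_net| = 0.73·5.67×10⁻⁸·0.007854·1.518×10¹².

P_net ≈ 493 W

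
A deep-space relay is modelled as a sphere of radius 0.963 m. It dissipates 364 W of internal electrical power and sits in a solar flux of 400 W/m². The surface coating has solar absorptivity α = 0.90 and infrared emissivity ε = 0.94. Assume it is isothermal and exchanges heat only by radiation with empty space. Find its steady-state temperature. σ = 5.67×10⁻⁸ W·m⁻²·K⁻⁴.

At steady state, absorbed solar power + internal power = radiated power.
Absorbed: α·S·A_cross = 0.90·400·2.913 = 1049 W (cross-section πr²).
Total input = 1049 + 364 = 1413 W.
Radiated: εσ·A_surf·T⁴ with A_surf = 4πr² = 11.65 m².
T⁴ = 1413/(0.94·5.67×10⁻⁸·11.65) = 2.275×10⁹ K⁴.

T ≈ 218 K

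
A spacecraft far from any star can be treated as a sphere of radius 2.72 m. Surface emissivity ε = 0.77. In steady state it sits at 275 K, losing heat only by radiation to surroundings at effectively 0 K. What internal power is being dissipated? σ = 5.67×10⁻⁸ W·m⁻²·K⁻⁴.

Steady state: P = εσA T⁴.
A = 4πr² = 92.97 m²; T⁴ = (275)⁴ = 5.719×10⁹ K⁴.
P = 0.77 × 5.67×10⁻⁸ × 92.97 × 5.719×10⁹.

P ≈ 23200 W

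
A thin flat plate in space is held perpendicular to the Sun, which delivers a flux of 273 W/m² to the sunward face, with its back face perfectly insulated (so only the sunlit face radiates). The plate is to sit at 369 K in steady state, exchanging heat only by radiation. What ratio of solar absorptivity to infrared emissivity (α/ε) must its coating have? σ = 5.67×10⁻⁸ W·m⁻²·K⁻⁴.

α/ε ≈ 3.85

Balance: αS·A = εσ·1A·T⁴ ⇒ α/ε = σT⁴/S.
α/ε = 5.67×10⁻⁸·(369)⁴/273 = 5.67×10⁻⁸·1.854×10¹⁰/273.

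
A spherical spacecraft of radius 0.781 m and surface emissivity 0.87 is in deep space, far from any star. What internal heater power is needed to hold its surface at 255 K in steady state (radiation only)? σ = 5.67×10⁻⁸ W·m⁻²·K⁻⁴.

P ≈ 1600 W

P = εσ·4πr²·T⁴.
4πr² = 7.665 m²; T⁴ = 4.228×10⁹ K⁴.
P = 0.87·5.67×10⁻⁸·7.665·4.228×10⁹.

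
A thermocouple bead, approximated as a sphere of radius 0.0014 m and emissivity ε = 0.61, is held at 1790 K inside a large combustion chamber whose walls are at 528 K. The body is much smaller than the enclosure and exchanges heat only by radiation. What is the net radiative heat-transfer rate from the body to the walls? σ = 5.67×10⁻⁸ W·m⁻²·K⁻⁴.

For a small grey body in a large enclosure: P_net = εσA(T_body⁴ − T_wall⁴).
A = 4πr² = 2.463×10⁻⁵ m²; T_body⁴ − T_wall⁴ = 1.027×10¹³ − 7.772×10¹⁰ = 1.019×10¹³ K⁴.
|P_net| = 0.61·5.67×10⁻⁸·2.463×10⁻⁵·1.019×10¹³.

P_net ≈ 8.68 W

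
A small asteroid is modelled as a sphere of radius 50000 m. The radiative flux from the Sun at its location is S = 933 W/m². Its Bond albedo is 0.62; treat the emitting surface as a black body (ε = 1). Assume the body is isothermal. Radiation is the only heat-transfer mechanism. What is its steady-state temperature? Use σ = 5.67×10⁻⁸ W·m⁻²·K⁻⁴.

At equilibrium, absorbed power = emitted power.
Absorbing cross-section = πr² = 7.854×10⁹ m²; emitting surface = 4πr² = 3.142×10¹⁰ m² (ratio 4).
(1−a)S·A_cross = εσ·A_surf·T⁴  ⇒  T⁴ = (1−a)S/(4σ).
T⁴ = 0.380·933/(4·5.67×10⁻⁸) = 1.563×10⁹ K⁴.
T = (1.563×10⁹)^(1/4).

T ≈ 199 K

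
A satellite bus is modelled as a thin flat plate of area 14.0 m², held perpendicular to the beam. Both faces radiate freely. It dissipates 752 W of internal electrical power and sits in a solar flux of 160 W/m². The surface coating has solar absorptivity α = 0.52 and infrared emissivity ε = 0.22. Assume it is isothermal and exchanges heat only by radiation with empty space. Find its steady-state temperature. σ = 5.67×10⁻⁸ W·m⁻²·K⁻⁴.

T ≈ 272 K

At steady state, absorbed solar power + internal power = radiated power.
Absorbed: α·S·A_cross = 0.52·160·14.00 = 1165 W (cross-section A).
Total input = 1165 + 752 = 1917 W.
Radiated: εσ·A_surf·T⁴ with A_surf = 2A = 28.00 m².
T⁴ = 1917/(0.22·5.67×10⁻⁸·28.00) = 5.488×10⁹ K⁴.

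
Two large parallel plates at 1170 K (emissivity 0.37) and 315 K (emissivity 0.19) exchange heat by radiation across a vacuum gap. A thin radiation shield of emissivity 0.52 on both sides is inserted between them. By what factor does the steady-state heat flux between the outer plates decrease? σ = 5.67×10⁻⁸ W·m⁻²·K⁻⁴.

factor ≈ 1.41

Without shield: q₀ = σΔ(T⁴)/(1/ε₁+1/ε₂−1) with denominator 6.966.
With shield the two gaps are in series; the resistances add: (1/ε₁+1/ε_s−1)+(1/ε_s+1/ε₂−1) = 3.626+6.186 = 9.812.
Heat-flux ratio q₀/q = 9.812/6.966.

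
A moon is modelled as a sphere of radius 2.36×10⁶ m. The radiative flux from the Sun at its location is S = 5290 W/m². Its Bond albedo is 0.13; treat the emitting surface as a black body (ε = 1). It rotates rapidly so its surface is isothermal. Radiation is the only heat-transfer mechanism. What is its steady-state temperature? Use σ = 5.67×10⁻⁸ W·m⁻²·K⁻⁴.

At equilibrium, absorbed power = emitted power.
Absorbing cross-section = πr² = 1.750×10¹³ m²; emitting surface = 4πr² = 6.999×10¹³ m² (ratio 4).
(1−a)S·A_cross = εσ·A_surf·T⁴  ⇒  T⁴ = (1−a)S/(4σ).
T⁴ = 0.870·5290/(4·5.67×10⁻⁸) = 2.029×10¹⁰ K⁴.
T = (2.029×10¹⁰)^(1/4).

T ≈ 377 K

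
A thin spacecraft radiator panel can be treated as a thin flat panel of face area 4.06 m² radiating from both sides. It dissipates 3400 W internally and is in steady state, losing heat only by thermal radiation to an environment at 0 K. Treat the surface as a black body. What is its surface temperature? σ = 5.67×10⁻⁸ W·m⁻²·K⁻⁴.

Steady state: internal power = radiated power, P = εσA T⁴.
Radiating area A = 2·4.06 = 8.120 m².
T⁴ = P/(εσA) = 3400/(1.0·5.67×10⁻⁸·8.120) = 7.385×10⁹ K⁴.
T = (7.385×10⁹)^(1/4).

T ≈ 293 K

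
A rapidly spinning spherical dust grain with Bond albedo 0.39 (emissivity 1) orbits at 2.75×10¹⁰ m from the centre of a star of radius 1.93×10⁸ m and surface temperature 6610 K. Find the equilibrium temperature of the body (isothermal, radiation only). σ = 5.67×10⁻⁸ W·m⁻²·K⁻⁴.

T ≈ 346 K

The star's surface emits σT_*⁴; at distance d the flux is S = σT_*⁴(R_*/d)².
S = 5.67×10⁻⁸·(6610)⁴·(1.93×10⁸/2.75×10¹⁰)² = 5331 W/m².
For an isothermal sphere T⁴ = (1−a)S/(4σ) = 1.434×10¹⁰ K⁴.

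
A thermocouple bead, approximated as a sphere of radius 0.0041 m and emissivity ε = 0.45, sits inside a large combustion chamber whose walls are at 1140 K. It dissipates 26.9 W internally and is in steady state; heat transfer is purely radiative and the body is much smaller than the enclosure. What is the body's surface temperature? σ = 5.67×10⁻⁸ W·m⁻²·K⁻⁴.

For a small grey body in a large enclosure, net radiated power = εσA(T⁴ − T_w⁴).
Steady state: P = εσA(T⁴ − T_w⁴) with A = 4πr² = 2.112×10⁻⁴ m².
T⁴ = P/(εσA) + T_w⁴ = 26.9/(0.45·5.67×10⁻⁸·2.112×10⁻⁴) + (1140)⁴
    = 4.991×10¹² + 1.689×10¹² = 6.680×10¹² K⁴.

T ≈ 1610 K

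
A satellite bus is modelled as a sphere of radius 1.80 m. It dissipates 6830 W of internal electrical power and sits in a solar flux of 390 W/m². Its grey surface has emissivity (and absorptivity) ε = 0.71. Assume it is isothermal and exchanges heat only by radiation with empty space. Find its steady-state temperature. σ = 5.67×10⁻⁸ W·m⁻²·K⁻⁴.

At steady state, absorbed solar power + internal power = radiated power.
Absorbed: α·S·A_cross = 0.71·390·10.18 = 2818 W (cross-section πr²).
Total input = 2818 + 6830 = 9648 W.
Radiated: εσ·A_surf·T⁴ with A_surf = 4πr² = 40.72 m².
T⁴ = 9648/(0.71·5.67×10⁻⁸·40.72) = 5.887×10⁹ K⁴.

T ≈ 277 K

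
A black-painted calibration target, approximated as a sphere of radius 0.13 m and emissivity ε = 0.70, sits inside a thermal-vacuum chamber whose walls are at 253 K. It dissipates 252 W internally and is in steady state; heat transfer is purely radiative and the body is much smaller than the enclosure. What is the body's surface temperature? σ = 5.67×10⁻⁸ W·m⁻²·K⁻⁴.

T ≈ 429 K

For a small grey body in a large enclosure, net radiated power = εσA(T⁴ − T_w⁴).
Steady state: P = εσA(T⁴ − T_w⁴) with A = 4πr² = 0.2124 m².
T⁴ = P/(εσA) + T_w⁴ = 252/(0.70·5.67×10⁻⁸·0.2124) + (253)⁴
    = 2.990×10¹⁰ + 4.097×10⁹ = 3.399×10¹⁰ K⁴.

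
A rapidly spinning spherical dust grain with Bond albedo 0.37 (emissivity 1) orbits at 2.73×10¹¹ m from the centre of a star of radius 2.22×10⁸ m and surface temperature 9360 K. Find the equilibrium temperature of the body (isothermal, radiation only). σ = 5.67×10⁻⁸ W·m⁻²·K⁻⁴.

T ≈ 168 K

The star's surface emits σT_*⁴; at distance d the flux is S = σT_*⁴(R_*/d)².
S = 5.67×10⁻⁸·(9360)⁴·(2.22×10⁸/2.73×10¹¹)² = 287.8 W/m².
For an isothermal sphere T⁴ = (1−a)S/(4σ) = 7.994×10⁸ K⁴.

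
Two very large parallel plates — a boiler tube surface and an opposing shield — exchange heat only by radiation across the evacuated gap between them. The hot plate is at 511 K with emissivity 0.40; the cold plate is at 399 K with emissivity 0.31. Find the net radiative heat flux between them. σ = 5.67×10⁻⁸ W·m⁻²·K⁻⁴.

q ≈ 514 W/m²

For two infinite grey parallel plates, q = σ(T₁⁴ − T₂⁴)/(1/ε₁ + 1/ε₂ − 1).
T₁⁴ − T₂⁴ = 6.818×10¹⁰ − 2.534×10¹⁰ = 4.284×10¹⁰ K⁴.
1/ε₁ + 1/ε₂ − 1 = 2.500 + 3.226 − 1 = 4.726.
q = 5.67×10⁻⁸ × 4.284×10¹⁰ / 4.726.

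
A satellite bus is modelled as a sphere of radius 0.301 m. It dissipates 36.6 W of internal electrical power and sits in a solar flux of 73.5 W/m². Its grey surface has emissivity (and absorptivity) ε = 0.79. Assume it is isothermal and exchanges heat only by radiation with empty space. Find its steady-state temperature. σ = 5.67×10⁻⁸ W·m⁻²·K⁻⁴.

At steady state, absorbed solar power + internal power = radiated power.
Absorbed: α·S·A_cross = 0.79·73.5·0.2846 = 16.53 W (cross-section πr²).
Total input = 16.53 + 36.6 = 53.13 W.
Radiated: εσ·A_surf·T⁴ with A_surf = 4πr² = 1.139 m².
T⁴ = 53.13/(0.79·5.67×10⁻⁸·1.139) = 1.042×10⁹ K⁴.

T ≈ 180 K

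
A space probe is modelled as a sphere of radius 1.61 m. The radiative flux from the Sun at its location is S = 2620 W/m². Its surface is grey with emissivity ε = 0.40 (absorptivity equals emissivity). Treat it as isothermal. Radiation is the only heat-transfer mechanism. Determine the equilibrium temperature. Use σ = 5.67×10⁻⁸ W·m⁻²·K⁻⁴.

At equilibrium, absorbed power = emitted power.
Absorbing cross-section = πr² = 8.143 m²; emitting surface = 4πr² = 32.57 m² (ratio 4).
εS·A_cross = εσ·A_surf·T⁴  ⇒  T⁴ = S/(4σ)   (ε cancels).
T⁴ = 2620/(4·5.67×10⁻⁸) = 1.155×10¹⁰ K⁴.
T = (1.155×10¹⁰)^(1/4).

T ≈ 328 K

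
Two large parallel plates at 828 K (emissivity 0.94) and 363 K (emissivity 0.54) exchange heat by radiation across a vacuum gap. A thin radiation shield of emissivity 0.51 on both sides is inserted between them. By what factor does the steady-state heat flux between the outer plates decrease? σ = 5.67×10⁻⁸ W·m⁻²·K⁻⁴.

factor ≈ 2.53

Without shield: q₀ = σΔ(T⁴)/(1/ε₁+1/ε₂−1) with denominator 1.916.
With shield the two gaps are in series; the resistances add: (1/ε₁+1/ε_s−1)+(1/ε_s+1/ε₂−1) = 2.025+2.813 = 4.837.
Heat-flux ratio q₀/q = 4.837/1.916.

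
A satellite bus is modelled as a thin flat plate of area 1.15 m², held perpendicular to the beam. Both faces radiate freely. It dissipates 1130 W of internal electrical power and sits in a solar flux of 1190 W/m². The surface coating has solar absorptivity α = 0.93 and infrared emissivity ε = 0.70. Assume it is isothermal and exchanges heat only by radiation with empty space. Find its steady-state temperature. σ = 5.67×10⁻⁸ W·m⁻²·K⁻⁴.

T ≈ 403 K

At steady state, absorbed solar power + internal power = radiated power.
Absorbed: α·S·A_cross = 0.93·1190·1.150 = 1273 W (cross-section A).
Total input = 1273 + 1130 = 2403 W.
Radiated: εσ·A_surf·T⁴ with A_surf = 2A = 2.300 m².
T⁴ = 2403/(0.70·5.67×10⁻⁸·2.300) = 2.632×10¹⁰ K⁴.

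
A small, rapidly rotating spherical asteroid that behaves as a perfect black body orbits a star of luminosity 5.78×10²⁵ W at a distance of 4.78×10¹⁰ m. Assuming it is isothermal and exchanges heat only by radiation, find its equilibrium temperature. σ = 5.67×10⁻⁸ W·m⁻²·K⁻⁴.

First find the stellar flux at distance d: S = L/(4πd²) = 5.78×10²⁵/(4π·(4.78×10¹⁰)²) = 2013 W/m².
For an isothermal sphere, absorbed (1−a)S·πr² = emitted σ·4πr²·T⁴, so T⁴ = (1−a)S/(4σ).
T⁴ = 1.00·2013/(4·5.67×10⁻⁸) = 8.876×10⁹ K⁴.

T ≈ 307 K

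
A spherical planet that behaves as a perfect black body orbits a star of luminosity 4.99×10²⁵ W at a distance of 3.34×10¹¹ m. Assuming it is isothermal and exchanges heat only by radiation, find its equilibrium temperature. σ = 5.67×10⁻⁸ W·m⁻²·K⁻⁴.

T ≈ 112 K

First find the stellar flux at distance d: S = L/(4πd²) = 4.99×10²⁵/(4π·(3.34×10¹¹)²) = 35.60 W/m².
For an isothermal sphere, absorbed (1−a)S·πr² = emitted σ·4πr²·T⁴, so T⁴ = (1−a)S/(4σ).
T⁴ = 1.00·35.60/(4·5.67×10⁻⁸) = 1.569×10⁸ K⁴.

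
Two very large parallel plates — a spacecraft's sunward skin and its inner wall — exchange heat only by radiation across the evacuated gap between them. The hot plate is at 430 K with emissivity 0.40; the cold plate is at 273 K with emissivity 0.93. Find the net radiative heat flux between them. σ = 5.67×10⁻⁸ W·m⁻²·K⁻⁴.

q ≈ 630 W/m²

For two infinite grey parallel plates, q = σ(T₁⁴ − T₂⁴)/(1/ε₁ + 1/ε₂ − 1).
T₁⁴ − T₂⁴ = 3.419×10¹⁰ − 5.555×10⁹ = 2.863×10¹⁰ K⁴.
1/ε₁ + 1/ε₂ − 1 = 2.500 + 1.075 − 1 = 2.575.
q = 5.67×10⁻⁸ × 2.863×10¹⁰ / 2.575.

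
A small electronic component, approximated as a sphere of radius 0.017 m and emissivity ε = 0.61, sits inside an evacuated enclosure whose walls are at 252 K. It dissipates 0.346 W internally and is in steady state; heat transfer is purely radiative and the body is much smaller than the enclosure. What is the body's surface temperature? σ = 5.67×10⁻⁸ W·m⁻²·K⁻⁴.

T ≈ 287 K

For a small grey body in a large enclosure, net radiated power = εσA(T⁴ − T_w⁴).
Steady state: P = εσA(T⁴ − T_w⁴) with A = 4πr² = 0.003632 m².
T⁴ = P/(εσA) + T_w⁴ = 0.346/(0.61·5.67×10⁻⁸·0.003632) + (252)⁴
    = 2.755×10⁹ + 4.033×10⁹ = 6.787×10⁹ K⁴.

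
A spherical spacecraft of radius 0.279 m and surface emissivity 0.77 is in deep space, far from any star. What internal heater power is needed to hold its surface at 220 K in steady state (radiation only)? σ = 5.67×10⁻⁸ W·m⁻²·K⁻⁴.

P ≈ 100 W

P = εσ·4πr²·T⁴.
4πr² = 0.9782 m²; T⁴ = 2.343×10⁹ K⁴.
P = 0.77·5.67×10⁻⁸·0.9782·2.343×10⁹.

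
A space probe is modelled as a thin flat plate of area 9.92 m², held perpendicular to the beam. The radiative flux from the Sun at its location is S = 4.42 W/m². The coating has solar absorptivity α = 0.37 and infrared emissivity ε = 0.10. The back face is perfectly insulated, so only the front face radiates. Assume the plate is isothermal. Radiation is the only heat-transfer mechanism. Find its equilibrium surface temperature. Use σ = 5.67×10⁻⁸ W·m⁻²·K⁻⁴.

At equilibrium, absorbed power = emitted power.
Absorbing cross-section = A = 9.920 m²; emitting surface = A = 9.920 m² (ratio 1).
αS·A_cross = εσ·A_surf·T⁴  ⇒  T⁴ = αS/(ε·1σ).
T⁴ = 0.370·4.42/(0.10·1·5.67×10⁻⁸) = 2.884×10⁸ K⁴.
T = (2.884×10⁸)^(1/4).

T ≈ 130 K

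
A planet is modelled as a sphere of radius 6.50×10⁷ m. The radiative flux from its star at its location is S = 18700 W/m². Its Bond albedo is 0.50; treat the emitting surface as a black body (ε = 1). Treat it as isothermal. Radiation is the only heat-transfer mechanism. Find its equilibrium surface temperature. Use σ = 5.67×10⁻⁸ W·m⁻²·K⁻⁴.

T ≈ 451 K

At equilibrium, absorbed power = emitted power.
Absorbing cross-section = πr² = 1.327×10¹⁶ m²; emitting surface = 4πr² = 5.309×10¹⁶ m² (ratio 4).
(1−a)S·A_cross = εσ·A_surf·T⁴  ⇒  T⁴ = (1−a)S/(4σ).
T⁴ = 0.500·18700/(4·5.67×10⁻⁸) = 4.123×10¹⁰ K⁴.
T = (4.123×10¹⁰)^(1/4).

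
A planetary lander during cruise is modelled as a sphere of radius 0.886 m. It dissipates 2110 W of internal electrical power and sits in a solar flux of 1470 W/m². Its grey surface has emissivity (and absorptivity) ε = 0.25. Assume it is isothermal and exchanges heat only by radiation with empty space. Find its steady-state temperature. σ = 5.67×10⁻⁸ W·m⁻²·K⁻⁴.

T ≈ 383 K

At steady state, absorbed solar power + internal power = radiated power.
Absorbed: α·S·A_cross = 0.25·1470·2.466 = 906.3 W (cross-section πr²).
Total input = 906.3 + 2110 = 3016 W.
Radiated: εσ·A_surf·T⁴ with A_surf = 4πr² = 9.865 m².
T⁴ = 3016/(0.25·5.67×10⁻⁸·9.865) = 2.157×10¹⁰ K⁴.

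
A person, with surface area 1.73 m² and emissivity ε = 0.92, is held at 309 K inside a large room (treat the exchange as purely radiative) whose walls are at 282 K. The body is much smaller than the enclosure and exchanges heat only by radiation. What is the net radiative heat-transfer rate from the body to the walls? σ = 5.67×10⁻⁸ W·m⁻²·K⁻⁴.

For a small grey body in a large enclosure: P_net = εσA(T_body⁴ − T_wall⁴).
A = 1.73 m²; T_body⁴ − T_wall⁴ = 9.117×10⁹ − 6.324×10⁹ = 2.793×10⁹ K⁴.
|P_net| = 0.92·5.67×10⁻⁸·1.730·2.793×10⁹.

P_net ≈ 252 W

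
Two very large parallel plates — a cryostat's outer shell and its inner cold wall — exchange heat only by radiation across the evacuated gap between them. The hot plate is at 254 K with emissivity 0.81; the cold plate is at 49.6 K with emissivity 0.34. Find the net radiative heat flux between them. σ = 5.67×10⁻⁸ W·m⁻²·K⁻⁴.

q ≈ 74.2 W/m²

For two infinite grey parallel plates, q = σ(T₁⁴ − T₂⁴)/(1/ε₁ + 1/ε₂ − 1).
T₁⁴ − T₂⁴ = 4.162×10⁹ − 6.052×10⁶ = 4.156×10⁹ K⁴.
1/ε₁ + 1/ε₂ − 1 = 1.235 + 2.941 − 1 = 3.176.
q = 5.67×10⁻⁸ × 4.156×10⁹ / 3.176.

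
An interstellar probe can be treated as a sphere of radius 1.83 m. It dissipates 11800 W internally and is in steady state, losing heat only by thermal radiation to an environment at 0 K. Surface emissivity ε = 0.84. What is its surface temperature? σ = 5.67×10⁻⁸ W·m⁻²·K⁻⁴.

Steady state: internal power = radiated power, P = εσA T⁴.
Radiating area A = 4πr² = 42.08 m².
T⁴ = P/(εσA) = 11800/(0.84·5.67×10⁻⁸·42.08) = 5.887×10⁹ K⁴.
T = (5.887×10⁹)^(1/4).

T ≈ 277 K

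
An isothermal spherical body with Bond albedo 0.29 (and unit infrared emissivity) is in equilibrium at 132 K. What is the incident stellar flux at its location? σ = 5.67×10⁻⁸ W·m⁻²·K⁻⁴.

(1−a)S·πr² = σ·4πr²·T⁴ ⇒ S = 4σT⁴/(1−a).
S = 4·5.67×10⁻⁸·3.036×10⁸/0.710.

S ≈ 97.0 W/m²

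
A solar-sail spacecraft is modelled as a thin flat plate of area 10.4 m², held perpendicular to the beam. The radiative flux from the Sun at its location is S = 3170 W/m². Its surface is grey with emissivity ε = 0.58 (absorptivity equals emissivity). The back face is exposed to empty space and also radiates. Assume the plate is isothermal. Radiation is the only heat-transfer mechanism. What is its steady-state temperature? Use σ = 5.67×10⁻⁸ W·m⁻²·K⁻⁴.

T ≈ 409 K

At equilibrium, absorbed power = emitted power.
Absorbing cross-section = A = 10.40 m²; emitting surface = 2A = 20.80 m² (ratio 2).
εS·A_cross = εσ·A_surf·T⁴  ⇒  T⁴ = S/(2σ)   (ε cancels).
T⁴ = 3170/(2·5.67×10⁻⁸) = 2.795×10¹⁰ K⁴.
T = (2.795×10¹⁰)^(1/4).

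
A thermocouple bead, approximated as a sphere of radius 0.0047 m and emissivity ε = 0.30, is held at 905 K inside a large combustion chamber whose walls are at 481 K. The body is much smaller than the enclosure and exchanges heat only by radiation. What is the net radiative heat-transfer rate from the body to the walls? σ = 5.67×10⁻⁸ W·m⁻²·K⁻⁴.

For a small grey body in a large enclosure: P_net = εσA(T_body⁴ − T_wall⁴).
A = 4πr² = 2.776×10⁻⁴ m²; T_body⁴ − T_wall⁴ = 6.708×10¹¹ − 5.353×10¹⁰ = 6.173×10¹¹ K⁴.
|P_net| = 0.30·5.67×10⁻⁸·2.776×10⁻⁴·6.173×10¹¹.

P_net ≈ 2.91 W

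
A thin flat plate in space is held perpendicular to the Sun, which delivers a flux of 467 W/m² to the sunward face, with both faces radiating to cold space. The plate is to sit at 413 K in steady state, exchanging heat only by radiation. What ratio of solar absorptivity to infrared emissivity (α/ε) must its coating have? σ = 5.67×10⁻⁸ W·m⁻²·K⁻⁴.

α/ε ≈ 7.06

Balance: αS·A = εσ·2A·T⁴ ⇒ α/ε = 2σT⁴/S.
α/ε = 2·5.67×10⁻⁸·(413)⁴/467 = 2·5.67×10⁻⁸·2.909×10¹⁰/467.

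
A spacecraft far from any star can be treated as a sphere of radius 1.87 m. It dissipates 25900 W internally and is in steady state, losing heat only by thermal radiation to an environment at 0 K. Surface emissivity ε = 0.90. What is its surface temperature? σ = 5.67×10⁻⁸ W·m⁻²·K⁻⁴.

T ≈ 328 K

Steady state: internal power = radiated power, P = εσA T⁴.
Radiating area A = 4πr² = 43.94 m².
T⁴ = P/(εσA) = 25900/(0.90·5.67×10⁻⁸·43.94) = 1.155×10¹⁰ K⁴.
T = (1.155×10¹⁰)^(1/4).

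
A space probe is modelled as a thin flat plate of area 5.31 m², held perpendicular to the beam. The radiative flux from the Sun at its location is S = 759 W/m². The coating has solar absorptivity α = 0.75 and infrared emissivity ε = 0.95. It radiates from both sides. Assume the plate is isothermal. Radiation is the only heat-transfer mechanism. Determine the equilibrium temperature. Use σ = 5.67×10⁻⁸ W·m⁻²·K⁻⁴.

T ≈ 270 K

At equilibrium, absorbed power = emitted power.
Absorbing cross-section = A = 5.310 m²; emitting surface = 2A = 10.62 m² (ratio 2).
αS·A_cross = εσ·A_surf·T⁴  ⇒  T⁴ = αS/(ε·2σ).
T⁴ = 0.750·759/(0.95·2·5.67×10⁻⁸) = 5.284×10⁹ K⁴.
T = (5.284×10⁹)^(1/4).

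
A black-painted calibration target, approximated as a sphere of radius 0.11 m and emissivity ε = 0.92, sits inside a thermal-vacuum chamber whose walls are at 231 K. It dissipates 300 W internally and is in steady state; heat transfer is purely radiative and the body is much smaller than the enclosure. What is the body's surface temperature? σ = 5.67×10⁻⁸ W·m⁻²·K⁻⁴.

For a small grey body in a large enclosure, net radiated power = εσA(T⁴ − T_w⁴).
Steady state: P = εσA(T⁴ − T_w⁴) with A = 4πr² = 0.1521 m².
T⁴ = P/(εσA) + T_w⁴ = 300/(0.92·5.67×10⁻⁸·0.1521) + (231)⁴
    = 3.782×10¹⁰ + 2.847×10⁹ = 4.067×10¹⁰ K⁴.

T ≈ 449 K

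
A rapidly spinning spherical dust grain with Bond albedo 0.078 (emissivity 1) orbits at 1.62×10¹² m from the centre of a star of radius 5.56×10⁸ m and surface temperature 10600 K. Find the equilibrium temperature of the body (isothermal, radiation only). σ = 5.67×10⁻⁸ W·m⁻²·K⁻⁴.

The star's surface emits σT_*⁴; at distance d the flux is S = σT_*⁴(R_*/d)².
S = 5.67×10⁻⁸·(10600)⁴·(5.56×10⁸/1.62×10¹²)² = 84.32 W/m².
For an isothermal sphere T⁴ = (1−a)S/(4σ) = 3.428×10⁸ K⁴.

T ≈ 136 K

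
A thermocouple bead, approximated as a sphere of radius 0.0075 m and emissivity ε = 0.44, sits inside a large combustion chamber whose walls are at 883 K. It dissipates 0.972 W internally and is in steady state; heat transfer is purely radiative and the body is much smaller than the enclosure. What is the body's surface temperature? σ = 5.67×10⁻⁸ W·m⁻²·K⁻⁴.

T ≈ 902 K

For a small grey body in a large enclosure, net radiated power = εσA(T⁴ − T_w⁴).
Steady state: P = εσA(T⁴ − T_w⁴) with A = 4πr² = 7.069×10⁻⁴ m².
T⁴ = P/(εσA) + T_w⁴ = 0.972/(0.44·5.67×10⁻⁸·7.069×10⁻⁴) + (883)⁴
    = 5.512×10¹⁰ + 6.079×10¹¹ = 6.630×10¹¹ K⁴.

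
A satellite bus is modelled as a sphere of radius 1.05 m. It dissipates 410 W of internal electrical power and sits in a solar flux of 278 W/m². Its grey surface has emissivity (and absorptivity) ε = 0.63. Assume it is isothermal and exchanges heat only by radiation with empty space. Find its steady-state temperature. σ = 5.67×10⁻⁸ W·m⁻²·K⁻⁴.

T ≈ 213 K

At steady state, absorbed solar power + internal power = radiated power.
Absorbed: α·S·A_cross = 0.63·278·3.464 = 606.6 W (cross-section πr²).
Total input = 606.6 + 410 = 1017 W.
Radiated: εσ·A_surf·T⁴ with A_surf = 4πr² = 13.85 m².
T⁴ = 1017/(0.63·5.67×10⁻⁸·13.85) = 2.054×10⁹ K⁴.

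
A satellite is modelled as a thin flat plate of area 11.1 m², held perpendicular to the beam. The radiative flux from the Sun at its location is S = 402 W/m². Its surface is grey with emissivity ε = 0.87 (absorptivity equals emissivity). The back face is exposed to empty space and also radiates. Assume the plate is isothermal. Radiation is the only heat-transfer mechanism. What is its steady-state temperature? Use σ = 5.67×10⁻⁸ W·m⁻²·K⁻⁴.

At equilibrium, absorbed power = emitted power.
Absorbing cross-section = A = 11.10 m²; emitting surface = 2A = 22.20 m² (ratio 2).
εS·A_cross = εσ·A_surf·T⁴  ⇒  T⁴ = S/(2σ)   (ε cancels).
T⁴ = 402/(2·5.67×10⁻⁸) = 3.545×10⁹ K⁴.
T = (3.545×10⁹)^(1/4).

T ≈ 244 K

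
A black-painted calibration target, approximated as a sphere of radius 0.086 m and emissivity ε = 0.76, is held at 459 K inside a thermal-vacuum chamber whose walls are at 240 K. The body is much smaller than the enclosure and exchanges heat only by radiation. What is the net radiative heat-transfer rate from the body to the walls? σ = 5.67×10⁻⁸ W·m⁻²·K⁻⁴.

P_net ≈ 164 W

For a small grey body in a large enclosure: P_net = εσA(T_body⁴ − T_wall⁴).
A = 4πr² = 0.09294 m²; T_body⁴ − T_wall⁴ = 4.439×10¹⁰ − 3.318×10⁹ = 4.107×10¹⁰ K⁴.
|P_net| = 0.76·5.67×10⁻⁸·0.09294·4.107×10¹⁰.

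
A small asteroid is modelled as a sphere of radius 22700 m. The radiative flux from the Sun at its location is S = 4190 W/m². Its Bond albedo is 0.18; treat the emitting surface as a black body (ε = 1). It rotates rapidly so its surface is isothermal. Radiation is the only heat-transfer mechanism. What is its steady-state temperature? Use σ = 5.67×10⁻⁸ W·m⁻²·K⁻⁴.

At equilibrium, absorbed power = emitted power.
Absorbing cross-section = πr² = 1.619×10⁹ m²; emitting surface = 4πr² = 6.475×10⁹ m² (ratio 4).
(1−a)S·A_cross = εσ·A_surf·T⁴  ⇒  T⁴ = (1−a)S/(4σ).
T⁴ = 0.820·4190/(4·5.67×10⁻⁸) = 1.515×10¹⁰ K⁴.
T = (1.515×10¹⁰)^(1/4).

T ≈ 351 K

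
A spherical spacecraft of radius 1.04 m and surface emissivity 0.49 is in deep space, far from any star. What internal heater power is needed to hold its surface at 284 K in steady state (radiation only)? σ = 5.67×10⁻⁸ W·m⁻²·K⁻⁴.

P = εσ·4πr²·T⁴.
4πr² = 13.59 m²; T⁴ = 6.505×10⁹ K⁴.
P = 0.49·5.67×10⁻⁸·13.59·6.505×10⁹.

P ≈ 2460 W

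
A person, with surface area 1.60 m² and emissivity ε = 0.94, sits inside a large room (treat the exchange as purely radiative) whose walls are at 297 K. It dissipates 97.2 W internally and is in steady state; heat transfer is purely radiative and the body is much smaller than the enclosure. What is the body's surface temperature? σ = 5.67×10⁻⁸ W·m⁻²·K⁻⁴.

For a small grey body in a large enclosure, net radiated power = εσA(T⁴ − T_w⁴).
Steady state: P = εσA(T⁴ − T_w⁴) with A = 1.60 m².
T⁴ = P/(εσA) + T_w⁴ = 97.2/(0.94·5.67×10⁻⁸·1.600) + (297)⁴
    = 1.140×10⁹ + 7.781×10⁹ = 8.921×10⁹ K⁴.

T ≈ 307 K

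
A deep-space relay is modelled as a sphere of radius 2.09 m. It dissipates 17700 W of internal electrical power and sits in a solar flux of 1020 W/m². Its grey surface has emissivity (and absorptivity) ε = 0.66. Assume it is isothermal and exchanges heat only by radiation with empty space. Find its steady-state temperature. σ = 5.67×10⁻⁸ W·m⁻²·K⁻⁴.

At steady state, absorbed solar power + internal power = radiated power.
Absorbed: α·S·A_cross = 0.66·1020·13.72 = 9238 W (cross-section πr²).
Total input = 9238 + 17700 = 26940 W.
Radiated: εσ·A_surf·T⁴ with A_surf = 4πr² = 54.89 m².
T⁴ = 26940/(0.66·5.67×10⁻⁸·54.89) = 1.311×10¹⁰ K⁴.

T ≈ 338 K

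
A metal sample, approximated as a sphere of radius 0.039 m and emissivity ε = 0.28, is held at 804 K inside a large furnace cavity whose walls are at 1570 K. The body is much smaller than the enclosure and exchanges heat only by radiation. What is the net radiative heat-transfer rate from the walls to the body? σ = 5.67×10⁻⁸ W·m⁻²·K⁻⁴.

For a small grey body in a large enclosure: P_net = εσA(T_body⁴ − T_wall⁴).
A = 4πr² = 0.01911 m²; T_body⁴ − T_wall⁴ = 4.179×10¹¹ − 6.076×10¹² = -5.658×10¹² K⁴.
|P_net| = 0.28·5.67×10⁻⁸·0.01911·5.658×10¹².

P_net ≈ 1720 W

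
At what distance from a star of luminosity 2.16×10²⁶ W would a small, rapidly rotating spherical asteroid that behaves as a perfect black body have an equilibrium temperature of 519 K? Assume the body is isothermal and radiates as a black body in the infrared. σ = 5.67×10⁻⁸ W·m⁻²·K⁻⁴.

d ≈ 3.23×10¹⁰ m

For an isothermal black-emitting sphere, (1−a)S·πr² = σ·4πr²·T⁴ ⇒ S = 4σT⁴/(1−a).
S = 4·5.67×10⁻⁸·(519)⁴/1.00 = 16460 W/m².
Flux falls as S = L/(4πd²), so d = √(L/(4πS)) = √(2.16×10²⁶/(4π·16460)).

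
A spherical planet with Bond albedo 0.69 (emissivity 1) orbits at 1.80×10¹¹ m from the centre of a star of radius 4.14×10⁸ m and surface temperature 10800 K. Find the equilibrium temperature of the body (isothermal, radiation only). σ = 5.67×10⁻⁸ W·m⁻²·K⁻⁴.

The star's surface emits σT_*⁴; at distance d the flux is S = σT_*⁴(R_*/d)².
S = 5.67×10⁻⁸·(10800)⁴·(4.14×10⁸/1.80×10¹¹)² = 4081 W/m².
For an isothermal sphere T⁴ = (1−a)S/(4σ) = 5.578×10⁹ K⁴.

T ≈ 273 K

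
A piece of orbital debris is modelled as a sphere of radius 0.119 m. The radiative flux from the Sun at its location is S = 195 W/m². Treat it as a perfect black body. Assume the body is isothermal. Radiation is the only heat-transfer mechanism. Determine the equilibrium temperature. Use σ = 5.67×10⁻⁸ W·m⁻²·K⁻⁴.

T ≈ 171 K

At equilibrium, absorbed power = emitted power.
Absorbing cross-section = πr² = 0.04449 m²; emitting surface = 4πr² = 0.1780 m² (ratio 4).
S·A_cross = εσ·A_surf·T⁴  ⇒  T⁴ = S/(4σ).
T⁴ = 1.00·195/(4·5.67×10⁻⁸) = 8.598×10⁸ K⁴.
T = (8.598×10⁸)^(1/4).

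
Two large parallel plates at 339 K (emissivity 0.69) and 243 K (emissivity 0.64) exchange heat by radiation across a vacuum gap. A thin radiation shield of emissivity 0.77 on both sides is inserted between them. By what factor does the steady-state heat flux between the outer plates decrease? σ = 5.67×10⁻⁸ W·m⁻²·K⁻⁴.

factor ≈ 1.79

Without shield: q₀ = σΔ(T⁴)/(1/ε₁+1/ε₂−1) with denominator 2.012.
With shield the two gaps are in series; the resistances add: (1/ε₁+1/ε_s−1)+(1/ε_s+1/ε₂−1) = 1.748+1.861 = 3.609.
Heat-flux ratio q₀/q = 3.609/2.012.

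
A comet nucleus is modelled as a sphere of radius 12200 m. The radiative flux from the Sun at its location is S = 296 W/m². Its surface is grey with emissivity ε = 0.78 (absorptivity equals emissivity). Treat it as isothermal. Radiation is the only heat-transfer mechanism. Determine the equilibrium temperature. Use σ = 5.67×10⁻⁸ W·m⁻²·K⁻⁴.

At equilibrium, absorbed power = emitted power.
Absorbing cross-section = πr² = 4.676×10⁸ m²; emitting surface = 4πr² = 1.870×10⁹ m² (ratio 4).
εS·A_cross = εσ·A_surf·T⁴  ⇒  T⁴ = S/(4σ)   (ε cancels).
T⁴ = 296/(4·5.67×10⁻⁸) = 1.305×10⁹ K⁴.
T = (1.305×10⁹)^(1/4).

T ≈ 190 K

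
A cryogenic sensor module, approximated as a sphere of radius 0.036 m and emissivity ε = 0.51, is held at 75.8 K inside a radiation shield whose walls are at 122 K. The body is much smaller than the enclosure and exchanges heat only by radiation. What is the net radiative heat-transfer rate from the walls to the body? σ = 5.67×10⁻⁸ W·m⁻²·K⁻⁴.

P_net ≈ 0.0888 W

For a small grey body in a large enclosure: P_net = εσA(T_body⁴ − T_wall⁴).
A = 4πr² = 0.01629 m²; T_body⁴ − T_wall⁴ = 3.301×10⁷ − 2.215×10⁸ = -1.885×10⁸ K⁴.
|P_net| = 0.51·5.67×10⁻⁸·0.01629·1.885×10⁸.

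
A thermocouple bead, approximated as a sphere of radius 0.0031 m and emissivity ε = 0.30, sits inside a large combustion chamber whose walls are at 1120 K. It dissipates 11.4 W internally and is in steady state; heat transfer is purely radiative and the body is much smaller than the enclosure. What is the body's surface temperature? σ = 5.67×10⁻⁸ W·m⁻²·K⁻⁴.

T ≈ 1630 K

For a small grey body in a large enclosure, net radiated power = εσA(T⁴ − T_w⁴).
Steady state: P = εσA(T⁴ − T_w⁴) with A = 4πr² = 1.208×10⁻⁴ m².
T⁴ = P/(εσA) + T_w⁴ = 11.4/(0.30·5.67×10⁻⁸·1.208×10⁻⁴) + (1120)⁴
    = 5.550×10¹² + 1.574×10¹² = 7.123×10¹² K⁴.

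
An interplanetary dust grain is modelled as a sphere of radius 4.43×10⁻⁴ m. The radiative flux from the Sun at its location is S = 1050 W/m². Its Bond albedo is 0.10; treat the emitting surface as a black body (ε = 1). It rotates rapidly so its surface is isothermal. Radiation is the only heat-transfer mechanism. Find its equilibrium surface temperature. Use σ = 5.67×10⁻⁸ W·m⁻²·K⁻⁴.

At equilibrium, absorbed power = emitted power.
Absorbing cross-section = πr² = 6.165×10⁻⁷ m²; emitting surface = 4πr² = 2.466×10⁻⁶ m² (ratio 4).
(1−a)S·A_cross = εσ·A_surf·T⁴  ⇒  T⁴ = (1−a)S/(4σ).
T⁴ = 0.900·1050/(4·5.67×10⁻⁸) = 4.167×10⁹ K⁴.
T = (4.167×10⁹)^(1/4).

T ≈ 254 K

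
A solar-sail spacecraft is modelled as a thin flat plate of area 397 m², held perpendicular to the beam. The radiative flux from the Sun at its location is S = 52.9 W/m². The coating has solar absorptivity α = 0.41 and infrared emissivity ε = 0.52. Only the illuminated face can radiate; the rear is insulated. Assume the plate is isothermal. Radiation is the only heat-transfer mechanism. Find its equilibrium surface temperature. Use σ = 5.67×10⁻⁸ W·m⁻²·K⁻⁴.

At equilibrium, absorbed power = emitted power.
Absorbing cross-section = A = 397.0 m²; emitting surface = A = 397.0 m² (ratio 1).
αS·A_cross = εσ·A_surf·T⁴  ⇒  T⁴ = αS/(ε·1σ).
T⁴ = 0.410·52.9/(0.52·1·5.67×10⁻⁸) = 7.356×10⁸ K⁴.
T = (7.356×10⁸)^(1/4).

T ≈ 165 K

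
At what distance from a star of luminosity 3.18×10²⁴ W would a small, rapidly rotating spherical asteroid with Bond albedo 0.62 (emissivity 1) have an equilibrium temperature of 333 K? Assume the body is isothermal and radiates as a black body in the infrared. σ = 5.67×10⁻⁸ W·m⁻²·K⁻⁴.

For an isothermal black-emitting sphere, (1−a)S·πr² = σ·4πr²·T⁴ ⇒ S = 4σT⁴/(1−a).
S = 4·5.67×10⁻⁸·(333)⁴/0.380 = 7339 W/m².
Flux falls as S = L/(4πd²), so d = √(L/(4πS)) = √(3.18×10²⁴/(4π·7339)).

d ≈ 5.87×10⁹ m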